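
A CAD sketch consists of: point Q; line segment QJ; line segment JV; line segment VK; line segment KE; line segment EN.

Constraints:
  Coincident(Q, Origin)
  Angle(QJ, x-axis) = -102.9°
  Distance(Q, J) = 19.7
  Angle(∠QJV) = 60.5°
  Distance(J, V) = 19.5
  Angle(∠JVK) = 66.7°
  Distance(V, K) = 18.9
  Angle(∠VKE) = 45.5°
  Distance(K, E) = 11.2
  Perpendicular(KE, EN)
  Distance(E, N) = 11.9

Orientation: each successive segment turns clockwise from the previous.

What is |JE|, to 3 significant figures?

10.5

Q is at the origin; QJ runs at -102.9° with length 19.7, so J = (-4.40, -19.2). ∠QJV = 60.5° gives JV at 138° from the x-axis; with |JV| = 19.5, V = (-18.8, -6.05). ∠JVK = 66.7° gives VK at 24.3° from the x-axis; with |VK| = 18.9, K = (-1.57, 1.72). ∠VKE = 45.5° gives KE at -110° from the x-axis; with |KE| = 11.2, E = (-5.44, -8.79). Then |JE| = |E − J| = 10.5.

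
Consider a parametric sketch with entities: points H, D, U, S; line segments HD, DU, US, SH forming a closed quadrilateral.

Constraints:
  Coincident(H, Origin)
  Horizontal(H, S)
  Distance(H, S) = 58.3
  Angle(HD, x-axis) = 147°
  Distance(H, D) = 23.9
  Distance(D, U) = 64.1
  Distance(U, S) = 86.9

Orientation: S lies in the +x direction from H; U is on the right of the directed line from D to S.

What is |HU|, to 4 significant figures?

52.10

H is at the origin; HS is horizontal with |HS| = 58.3 and S in +x, so S = (58.3, 0). HD runs at 147.0° with |HD| = 23.9, so D = (-20.04, 13.02). U is determined by |DU| = 64.1 and |US| = 86.9 together: it lies at the intersection of circle(D, 64.1) and circle(S, 86.9). With |DS| = 79.42, the foot of the radical line on DS is 18.03 from D and the perpendicular offset is √(64.1² − 18.03²) = 61.51. Taking the right-of-DS solution: U = (-12.34, -50.62).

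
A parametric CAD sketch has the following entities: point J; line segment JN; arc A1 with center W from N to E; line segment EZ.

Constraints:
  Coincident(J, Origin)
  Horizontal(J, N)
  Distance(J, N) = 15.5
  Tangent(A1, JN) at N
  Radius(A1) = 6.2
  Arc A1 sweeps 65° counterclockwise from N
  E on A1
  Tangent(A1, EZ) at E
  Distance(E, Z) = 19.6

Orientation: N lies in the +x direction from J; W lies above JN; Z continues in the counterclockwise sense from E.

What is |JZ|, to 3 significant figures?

36.3

On A1, N sits at bearing -90° from W; a 65° counterclockwise sweep puts E at bearing -25°, so E = W + 6.2·(cos -25°, sin -25°) = (21.1, 3.58). A1 meets EZ tangentially, so WE is at right angles to EZ, so EZ runs along (−sin -25°, cos -25°); with |EZ| = 19.6, Z = (29.4, 21.3). Then |JZ| = |Z − J| = 36.3.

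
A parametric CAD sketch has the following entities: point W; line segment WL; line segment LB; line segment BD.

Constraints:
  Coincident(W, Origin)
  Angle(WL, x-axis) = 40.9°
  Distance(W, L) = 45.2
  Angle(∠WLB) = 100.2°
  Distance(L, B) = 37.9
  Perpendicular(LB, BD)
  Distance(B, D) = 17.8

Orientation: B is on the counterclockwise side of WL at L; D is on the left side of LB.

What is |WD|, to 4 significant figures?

53.10

∠WLB = 100.2°, so LB runs at 40.9° + (180° − 100.2°) = 120.7° from the x-axis; with |LB| = 37.9, B = L + 37.9·(cos 120.7°, sin 120.7°) = (14.82, 62.18). The perpendicularity gives BD at right angles to LB; with |BD| = 17.8 on the left of LB, D = B + 17.8·(-0.8599, -0.5105) = (-0.4904, 53.10). Then |WD| = |D − W| = 53.10.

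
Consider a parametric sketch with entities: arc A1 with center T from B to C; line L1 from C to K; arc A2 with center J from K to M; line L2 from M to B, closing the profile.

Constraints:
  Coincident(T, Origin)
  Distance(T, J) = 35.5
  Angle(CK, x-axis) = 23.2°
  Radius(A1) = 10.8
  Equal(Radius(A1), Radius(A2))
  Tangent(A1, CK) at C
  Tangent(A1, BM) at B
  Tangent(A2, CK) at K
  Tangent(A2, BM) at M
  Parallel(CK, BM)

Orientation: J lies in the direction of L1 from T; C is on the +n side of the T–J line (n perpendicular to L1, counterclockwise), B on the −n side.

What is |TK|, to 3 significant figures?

37.1

The slot axis is L1's direction at 23.2°, so u = (cos 23.2°, sin 23.2°) = (0.919, 0.394) and n = (−sin 23.2°, cos 23.2°) = (-0.394, 0.919). T is at the origin and J lies 35.5 along u from T, so J = 35.5·u = (32.6, 14.0). Tangency of A1 to both parallel lines with radius 10.8 puts C and B at T ± 10.8·n: C = (-4.25, 9.93), B = (4.25, -9.93). Equal radii place K and M the same way about J: K = J + 10.8·n = (28.4, 23.9), M = J − 10.8·n = (36.9, 4.06). Then |TK| = |K − T| = 37.1.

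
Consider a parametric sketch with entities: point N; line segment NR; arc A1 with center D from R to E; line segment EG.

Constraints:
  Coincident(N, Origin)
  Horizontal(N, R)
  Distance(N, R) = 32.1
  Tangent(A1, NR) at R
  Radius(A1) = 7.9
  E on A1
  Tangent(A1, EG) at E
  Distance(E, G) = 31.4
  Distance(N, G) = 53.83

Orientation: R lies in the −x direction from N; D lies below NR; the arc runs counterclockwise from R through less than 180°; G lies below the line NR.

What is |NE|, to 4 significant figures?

40.92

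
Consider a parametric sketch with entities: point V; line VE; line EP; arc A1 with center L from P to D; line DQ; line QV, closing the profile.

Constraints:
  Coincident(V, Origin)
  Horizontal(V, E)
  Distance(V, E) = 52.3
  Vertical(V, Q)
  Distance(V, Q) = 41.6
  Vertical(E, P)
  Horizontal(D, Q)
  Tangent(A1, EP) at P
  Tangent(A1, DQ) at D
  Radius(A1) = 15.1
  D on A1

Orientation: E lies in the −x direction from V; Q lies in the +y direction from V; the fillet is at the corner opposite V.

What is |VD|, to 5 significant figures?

55.807

V is at the origin; V and E share the same y with |VE| = 52.3 and E on the −x side, so E = (-52.300, 0.0000). VQ is vertical with |VQ| = 41.6 and Q on the +y side, so Q = (0.0000, 41.600). The virtual corner opposite V is at (-52.300, 41.600). The tangent condition forces LP to be normal to EP and A1 meets DQ tangentially, so LD is at right angles to DQ, with radius 15.1, so the center L sits 15.1 in from both sides at L = (-37.200, 26.500). That places the tangent points at P = (-52.300, 26.500) on EP and D = (-37.200, 41.600) on DQ. Then |VD| = |D − V| = 55.807.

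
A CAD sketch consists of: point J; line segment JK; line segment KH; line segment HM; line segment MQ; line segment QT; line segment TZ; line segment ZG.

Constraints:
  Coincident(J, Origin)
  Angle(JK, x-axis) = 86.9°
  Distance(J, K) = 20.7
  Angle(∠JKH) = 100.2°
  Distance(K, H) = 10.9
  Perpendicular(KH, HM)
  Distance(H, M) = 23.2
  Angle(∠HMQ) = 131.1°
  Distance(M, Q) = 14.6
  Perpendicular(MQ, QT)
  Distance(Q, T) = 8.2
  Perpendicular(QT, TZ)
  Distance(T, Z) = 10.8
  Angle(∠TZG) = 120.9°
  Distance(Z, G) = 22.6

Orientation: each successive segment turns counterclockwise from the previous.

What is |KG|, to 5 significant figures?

35.849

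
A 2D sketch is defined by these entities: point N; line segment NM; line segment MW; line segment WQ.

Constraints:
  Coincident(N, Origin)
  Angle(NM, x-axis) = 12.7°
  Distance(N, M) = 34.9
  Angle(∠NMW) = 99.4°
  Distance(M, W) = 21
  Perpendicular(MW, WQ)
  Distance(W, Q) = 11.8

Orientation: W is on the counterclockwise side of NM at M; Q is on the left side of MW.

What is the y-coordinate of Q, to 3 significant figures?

28.0

N is at the origin; NM runs at 12.7° with length 34.9, so M = 34.9·(cos 12.7°, sin 12.7°) = (34.0, 7.67). ∠NMW = 99.4°, so MW runs at 12.7° + (180° − 99.4°) = 93.3° from the x-axis; with |MW| = 21.0, W = M + 21.0·(cos 93.3°, sin 93.3°) = (32.8, 28.6). The perpendicularity gives WQ at right angles to MW; with |WQ| = 11.8 on the left of MW, Q = W + 11.8·(-0.998, -0.0576) = (21.1, 28.0). So Q.y = 28.0.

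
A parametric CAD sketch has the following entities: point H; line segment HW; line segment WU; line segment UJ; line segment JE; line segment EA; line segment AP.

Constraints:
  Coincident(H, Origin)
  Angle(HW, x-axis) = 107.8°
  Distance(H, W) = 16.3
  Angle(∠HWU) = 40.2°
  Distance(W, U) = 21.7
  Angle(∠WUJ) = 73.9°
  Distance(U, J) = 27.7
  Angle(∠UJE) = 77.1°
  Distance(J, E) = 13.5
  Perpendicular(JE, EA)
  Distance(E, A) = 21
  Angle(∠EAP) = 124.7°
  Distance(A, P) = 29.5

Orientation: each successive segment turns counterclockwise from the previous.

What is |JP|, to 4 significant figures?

39.29

H is at the origin; HW runs at 107.8° with length 16.3, so W = (-4.983, 15.52). ∠HWU = 40.2° gives WU at -112.4° from the x-axis; with |WU| = 21.7, U = (-13.25, -4.543). ∠WUJ = 73.9° gives UJ at -6.300° from the x-axis; with |UJ| = 27.7, J = (14.28, -7.583). ∠UJE = 77.1° gives JE at 96.60° from the x-axis; with |JE| = 13.5, E = (12.73, 5.828). JE is perpendicular to EA, so EA runs at -173.4°; with |EA| = 21.0, A = (-8.132, 3.414). ∠EAP = 124.7° gives AP at -118.1° from the x-axis; with |AP| = 29.5, P = (-22.03, -22.61). Then |JP| = |P − J| = 39.29.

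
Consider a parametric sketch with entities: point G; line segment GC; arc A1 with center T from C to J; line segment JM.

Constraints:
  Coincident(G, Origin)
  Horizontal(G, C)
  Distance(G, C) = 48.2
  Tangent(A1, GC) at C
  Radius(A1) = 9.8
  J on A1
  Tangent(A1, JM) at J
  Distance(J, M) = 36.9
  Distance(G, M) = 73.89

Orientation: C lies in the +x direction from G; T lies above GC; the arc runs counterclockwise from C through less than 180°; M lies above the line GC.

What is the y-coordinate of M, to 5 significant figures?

46.935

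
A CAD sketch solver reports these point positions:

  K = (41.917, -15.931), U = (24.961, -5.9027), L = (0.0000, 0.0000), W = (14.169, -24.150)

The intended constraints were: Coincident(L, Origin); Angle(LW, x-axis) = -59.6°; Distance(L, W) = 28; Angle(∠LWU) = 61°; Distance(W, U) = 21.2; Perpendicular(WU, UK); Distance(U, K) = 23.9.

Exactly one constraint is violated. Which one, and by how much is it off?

Distance(U, K) = 23.9 — off by 4.20.

L = (0.00, 0.00) ✓; LW at -59.60° ✓; |LW| = 28.00 ✓; ∠LWU = 61.00° ✓; |WU| = 21.20 ✓; ∠(WU, UK) = 90.00° ✓; |UK| = 19.70 ✗.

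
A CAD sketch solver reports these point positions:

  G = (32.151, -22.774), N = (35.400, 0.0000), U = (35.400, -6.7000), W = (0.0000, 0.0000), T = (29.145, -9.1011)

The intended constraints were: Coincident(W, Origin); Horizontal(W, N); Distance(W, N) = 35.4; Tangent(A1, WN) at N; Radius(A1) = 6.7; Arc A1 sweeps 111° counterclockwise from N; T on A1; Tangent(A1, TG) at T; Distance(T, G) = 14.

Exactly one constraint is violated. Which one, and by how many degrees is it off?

Tangent(A1, TG) at T — off by 8.60°.

W = (0.00, 0.00) ✓; W.y = 0.00, N.y = 0.00 ✓; |WN| = 35.40 ✓; ∠(UN, NW) = 90.00° ✓; |UN| = 6.700 ✓; bearing(U→T) − bearing(U→N) = 111.0° ✓; |UT| = 6.700 ✓; ∠(UT, TG) = 98.60° ✗; |TG| = 14.00 ✓.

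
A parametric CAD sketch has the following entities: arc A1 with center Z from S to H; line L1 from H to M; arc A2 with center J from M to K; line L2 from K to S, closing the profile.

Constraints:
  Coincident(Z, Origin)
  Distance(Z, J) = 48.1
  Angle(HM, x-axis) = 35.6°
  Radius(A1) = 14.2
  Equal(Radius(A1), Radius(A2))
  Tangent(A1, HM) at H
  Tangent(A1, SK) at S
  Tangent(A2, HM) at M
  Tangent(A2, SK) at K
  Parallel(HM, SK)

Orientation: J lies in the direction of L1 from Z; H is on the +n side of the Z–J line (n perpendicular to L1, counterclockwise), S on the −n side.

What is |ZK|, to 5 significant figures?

50.152

The slot axis is L1's direction at 35.6°, so u = (cos 35.6°, sin 35.6°) = (0.81310, 0.58212) and n = (−sin 35.6°, cos 35.6°) = (-0.58212, 0.81310). Z is at the origin and J lies 48.1 along u from Z, so J = 48.1·u = (39.110, 28.000). Tangency of A1 to both parallel lines with radius 14.2 puts H and S at Z ± 14.2·n: H = (-8.2661, 11.546), S = (8.2661, -11.546). Equal radii place M and K the same way about J: M = J + 14.2·n = (30.844, 39.546), K = J − 14.2·n = (47.376, 16.454). Then |ZK| = |K − Z| = 50.152.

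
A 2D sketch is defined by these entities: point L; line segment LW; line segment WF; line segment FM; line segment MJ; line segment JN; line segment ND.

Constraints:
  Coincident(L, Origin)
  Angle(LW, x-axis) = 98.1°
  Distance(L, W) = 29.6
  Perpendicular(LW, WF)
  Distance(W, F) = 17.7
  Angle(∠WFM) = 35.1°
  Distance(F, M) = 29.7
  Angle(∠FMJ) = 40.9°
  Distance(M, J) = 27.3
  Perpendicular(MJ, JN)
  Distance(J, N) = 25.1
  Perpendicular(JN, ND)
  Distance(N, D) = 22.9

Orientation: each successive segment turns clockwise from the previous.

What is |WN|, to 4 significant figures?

24.59

L is at the origin; LW runs at 98.1° with length 29.6, so W = (-4.171, 29.30). LW ⟂ WF, so WF runs at 8.100°; with |WF| = 17.7, F = (13.35, 31.80). ∠WFM = 35.1° gives FM at -136.8° from the x-axis; with |FM| = 29.7, M = (-8.298, 11.47). ∠FMJ = 40.9° gives MJ at 84.10° from the x-axis; with |MJ| = 27.3, J = (-5.491, 38.62). MJ ⟂ JN, so JN runs at -5.900°; with |JN| = 25.1, N = (19.48, 36.04). Then |WN| = |N − W| = 24.59.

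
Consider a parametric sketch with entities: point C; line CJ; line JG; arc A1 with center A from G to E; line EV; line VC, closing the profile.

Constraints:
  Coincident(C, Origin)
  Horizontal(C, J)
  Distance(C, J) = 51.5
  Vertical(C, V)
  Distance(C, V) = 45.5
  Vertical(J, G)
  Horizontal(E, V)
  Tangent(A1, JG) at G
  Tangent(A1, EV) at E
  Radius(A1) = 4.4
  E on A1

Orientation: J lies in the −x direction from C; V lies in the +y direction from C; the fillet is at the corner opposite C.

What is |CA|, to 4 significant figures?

62.51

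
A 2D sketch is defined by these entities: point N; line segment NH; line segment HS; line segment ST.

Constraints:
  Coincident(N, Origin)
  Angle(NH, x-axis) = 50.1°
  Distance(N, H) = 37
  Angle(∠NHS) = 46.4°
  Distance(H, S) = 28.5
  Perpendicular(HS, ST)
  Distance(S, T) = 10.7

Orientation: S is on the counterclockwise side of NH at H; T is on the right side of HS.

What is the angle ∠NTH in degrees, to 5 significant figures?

64.871°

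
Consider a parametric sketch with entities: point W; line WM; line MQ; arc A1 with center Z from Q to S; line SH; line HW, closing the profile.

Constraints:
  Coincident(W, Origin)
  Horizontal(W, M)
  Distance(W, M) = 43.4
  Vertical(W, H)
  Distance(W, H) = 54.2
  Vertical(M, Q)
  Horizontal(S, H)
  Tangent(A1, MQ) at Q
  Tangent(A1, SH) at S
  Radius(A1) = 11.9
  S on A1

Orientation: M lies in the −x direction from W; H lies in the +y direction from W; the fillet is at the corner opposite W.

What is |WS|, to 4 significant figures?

62.69

W is at the origin; W and M share the same y with |WM| = 43.4 and M on the −x side, so M = (-43.40, 0.000). WH is vertical with |WH| = 54.2 and H on the +y side, so H = (0.000, 54.20). The virtual corner opposite W is at (-43.40, 54.20). A1 meets MQ tangentially, so ZQ is at right angles to MQ and A1 meets SH tangentially, so ZS is at right angles to SH, with radius 11.9, so the center Z sits 11.9 in from both sides at Z = (-31.50, 42.30). That places the tangent points at Q = (-43.40, 42.30) on MQ and S = (-31.50, 54.20) on SH. Then |WS| = |S − W| = 62.69.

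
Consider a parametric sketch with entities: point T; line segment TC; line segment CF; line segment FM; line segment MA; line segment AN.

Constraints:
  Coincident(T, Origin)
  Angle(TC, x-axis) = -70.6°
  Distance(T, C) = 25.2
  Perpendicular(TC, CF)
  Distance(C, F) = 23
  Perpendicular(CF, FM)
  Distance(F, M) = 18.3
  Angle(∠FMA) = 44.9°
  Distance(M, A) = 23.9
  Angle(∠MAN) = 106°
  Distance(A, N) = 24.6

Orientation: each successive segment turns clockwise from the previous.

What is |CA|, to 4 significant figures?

6.281

T is at the origin; TC runs at -70.6° with length 25.2, so C = (8.370, -23.77). The perpendicularity gives CF at right angles to TC, so CF runs at -160.6°; with |CF| = 23.0, F = (-13.32, -31.41). The perpendicularity gives FM at right angles to CF, so FM runs at 109.4°; with |FM| = 18.3, M = (-19.40, -14.15). ∠FMA = 44.9° gives MA at -25.70° from the x-axis; with |MA| = 23.9, A = (2.134, -24.51). Then |CA| = |A − C| = 6.281.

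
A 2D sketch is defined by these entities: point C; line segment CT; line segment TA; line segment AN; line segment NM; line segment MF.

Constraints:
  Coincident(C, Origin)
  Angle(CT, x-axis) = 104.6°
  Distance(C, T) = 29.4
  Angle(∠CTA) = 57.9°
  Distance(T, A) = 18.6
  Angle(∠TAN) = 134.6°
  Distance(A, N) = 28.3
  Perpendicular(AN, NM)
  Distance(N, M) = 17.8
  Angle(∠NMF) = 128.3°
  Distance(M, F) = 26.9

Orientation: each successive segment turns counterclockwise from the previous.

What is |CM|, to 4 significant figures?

12.79

∠TAN = 134.6° gives AN at -87.90° from the x-axis; with |AN| = 28.3, N = (-19.13, -13.37). AN is perpendicular to NM, so NM runs at 2.100°; with |NM| = 17.8, M = (-1.342, -12.71). Then |CM| = |M − C| = 12.79.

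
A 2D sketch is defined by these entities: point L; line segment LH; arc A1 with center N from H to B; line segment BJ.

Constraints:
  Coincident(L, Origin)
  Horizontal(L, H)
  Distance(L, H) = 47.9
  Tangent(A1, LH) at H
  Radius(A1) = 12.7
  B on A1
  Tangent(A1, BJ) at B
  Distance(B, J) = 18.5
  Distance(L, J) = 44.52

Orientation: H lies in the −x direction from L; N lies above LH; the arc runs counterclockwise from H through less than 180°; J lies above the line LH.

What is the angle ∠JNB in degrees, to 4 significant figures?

55.53°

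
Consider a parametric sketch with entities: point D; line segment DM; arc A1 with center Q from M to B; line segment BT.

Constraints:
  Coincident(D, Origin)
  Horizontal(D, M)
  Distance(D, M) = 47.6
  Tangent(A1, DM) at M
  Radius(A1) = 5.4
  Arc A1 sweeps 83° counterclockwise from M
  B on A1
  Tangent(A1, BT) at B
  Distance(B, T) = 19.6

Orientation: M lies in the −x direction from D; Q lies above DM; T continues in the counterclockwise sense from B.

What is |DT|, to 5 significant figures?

46.622

D is at the origin; D and M share the same y with |DM| = 47.6 and M on the −x side, so M = (-47.600, 0.0000). The tangent condition forces QM to be normal to DM, so Q = M + (0, 5.4) = (-47.600, 5.4000). On A1, M sits at bearing -90° from Q; an 83° counterclockwise sweep puts B at bearing -7°, so B = Q + 5.4·(cos -7°, sin -7°) = (-42.240, 4.7419). Since A1 is tangent to BT there, QB ⟂ BT, so BT runs along (−sin -7°, cos -7°); with |BT| = 19.6, T = (-39.852, 24.196). Then |DT| = |T − D| = 46.622.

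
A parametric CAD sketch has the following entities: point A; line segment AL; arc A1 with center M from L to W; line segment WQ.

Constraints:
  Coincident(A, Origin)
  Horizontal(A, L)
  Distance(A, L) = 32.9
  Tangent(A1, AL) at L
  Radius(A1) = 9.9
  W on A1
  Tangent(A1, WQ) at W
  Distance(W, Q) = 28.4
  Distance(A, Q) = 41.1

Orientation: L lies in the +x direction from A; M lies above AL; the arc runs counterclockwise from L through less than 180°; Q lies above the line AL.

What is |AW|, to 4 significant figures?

43.20

A is at the origin; AL is horizontal with |AL| = 32.9 and L on the +x side, so L = (32.90, 0.000). The tangent condition forces ML to be normal to AL, so M = L + (0, 9.9) = (32.90, 9.900). Since MW ⟂ WQ (tangency), |MQ| = √(9.9² + 28.4²) = 30.08 regardless of where W sits on A1. So Q lies on both circle(A, 41.1) and circle(M, 30.08); the above-AL intersection is Q = (18.88, 36.51). W is the foot of the tangent from Q: W = (39.65, 17.14).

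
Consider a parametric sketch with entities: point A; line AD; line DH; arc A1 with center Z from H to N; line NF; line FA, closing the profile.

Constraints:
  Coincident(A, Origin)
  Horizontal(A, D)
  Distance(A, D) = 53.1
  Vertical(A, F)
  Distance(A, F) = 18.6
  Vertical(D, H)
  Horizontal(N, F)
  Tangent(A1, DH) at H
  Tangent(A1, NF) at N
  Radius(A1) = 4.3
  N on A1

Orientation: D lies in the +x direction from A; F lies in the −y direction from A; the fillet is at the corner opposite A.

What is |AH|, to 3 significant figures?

55.0

A is at the origin; A and D share the same y with |AD| = 53.1 and D on the +x side, so D = (53.1, 0.00). AF is vertical with |AF| = 18.6 and F on the −y side, so F = (0.00, -18.6). The virtual corner opposite A is at (53.1, -18.6). Since A1 is tangent to DH there, ZH ⟂ DH and the tangent condition forces ZN to be normal to NF, with radius 4.3, so the center Z sits 4.3 in from both sides at Z = (48.8, -14.3). That places the tangent points at H = (53.1, -14.3) on DH and N = (48.8, -18.6) on NF. Then |AH| = |H − A| = 55.0.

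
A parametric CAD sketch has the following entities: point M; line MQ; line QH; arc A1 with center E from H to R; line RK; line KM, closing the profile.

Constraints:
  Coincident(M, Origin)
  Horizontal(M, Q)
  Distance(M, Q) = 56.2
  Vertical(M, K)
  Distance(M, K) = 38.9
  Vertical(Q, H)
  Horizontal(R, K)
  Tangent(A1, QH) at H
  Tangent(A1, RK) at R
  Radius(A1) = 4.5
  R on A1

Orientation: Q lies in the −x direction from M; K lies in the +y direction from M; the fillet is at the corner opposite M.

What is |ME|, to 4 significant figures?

62.10

M is at the origin; M and Q share the same y with |MQ| = 56.2 and Q on the −x side, so Q = (-56.20, 0.000). MK is vertical with |MK| = 38.9 and K on the +y side, so K = (0.000, 38.90). The virtual corner opposite M is at (-56.20, 38.90). Since A1 is tangent to QH there, EH ⟂ QH and tangency of A1 to RK means the radius ER is perpendicular to RK, with radius 4.5, so the center E sits 4.5 in from both sides at E = (-51.70, 34.40). Then |ME| = |E − M| = 62.10.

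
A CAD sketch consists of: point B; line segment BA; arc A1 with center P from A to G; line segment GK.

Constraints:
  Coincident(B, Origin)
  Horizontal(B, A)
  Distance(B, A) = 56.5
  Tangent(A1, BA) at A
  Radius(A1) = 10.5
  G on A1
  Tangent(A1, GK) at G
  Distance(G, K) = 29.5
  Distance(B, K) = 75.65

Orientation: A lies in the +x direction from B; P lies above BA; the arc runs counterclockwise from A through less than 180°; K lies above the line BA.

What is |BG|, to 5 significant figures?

67.946

B is at the origin; B and A share the same y with |BA| = 56.5 and A on the +x side, so A = (56.500, 0.0000). Tangency of A1 to BA means the radius PA is perpendicular to BA, so P = A + (0, 10.5) = (56.500, 10.500). Since PG ⟂ GK (tangency), |PK| = √(10.5² + 29.5²) = 31.313 regardless of where G sits on A1. So K lies on both circle(B, 75.65) and circle(P, 31.313); the above-BA intersection is K = (63.574, 41.003). G is the foot of the tangent from K: G = (66.932, 11.695).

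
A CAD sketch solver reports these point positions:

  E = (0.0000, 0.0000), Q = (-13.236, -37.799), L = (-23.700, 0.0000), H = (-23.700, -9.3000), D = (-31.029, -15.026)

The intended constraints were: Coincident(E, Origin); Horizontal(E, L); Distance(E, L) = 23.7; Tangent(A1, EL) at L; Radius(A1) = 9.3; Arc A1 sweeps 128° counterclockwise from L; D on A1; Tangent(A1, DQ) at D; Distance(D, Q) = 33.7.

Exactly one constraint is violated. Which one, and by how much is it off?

Distance(D, Q) = 33.7 — off by 4.80.

E = (0.00, 0.00) ✓; E.y = 0.00, L.y = 0.00 ✓; |EL| = 23.70 ✓; ∠(HL, LE) = 90.00° ✓; |HL| = 9.300 ✓; bearing(H→D) − bearing(H→L) = 128.0° ✓; |HD| = 9.301 ✓; ∠(HD, DQ) = 90.00° ✓; |DQ| = 28.90 ✗.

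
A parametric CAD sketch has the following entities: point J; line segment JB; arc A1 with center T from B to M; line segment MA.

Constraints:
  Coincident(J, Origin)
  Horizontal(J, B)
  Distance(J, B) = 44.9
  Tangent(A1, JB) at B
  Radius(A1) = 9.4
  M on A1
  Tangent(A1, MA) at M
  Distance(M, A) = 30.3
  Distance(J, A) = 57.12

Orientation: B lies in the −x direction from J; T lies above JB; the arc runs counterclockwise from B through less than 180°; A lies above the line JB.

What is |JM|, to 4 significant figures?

37.20

Checks: ∠(TB, BJ) = 90.00° ✓; |TB| = 9.400 ✓; |TM| = 9.400 ✓; ∠(TM, MA) = 90.00° ✓; |MA| = 30.30 ✓; |JA| = 57.12 ✓.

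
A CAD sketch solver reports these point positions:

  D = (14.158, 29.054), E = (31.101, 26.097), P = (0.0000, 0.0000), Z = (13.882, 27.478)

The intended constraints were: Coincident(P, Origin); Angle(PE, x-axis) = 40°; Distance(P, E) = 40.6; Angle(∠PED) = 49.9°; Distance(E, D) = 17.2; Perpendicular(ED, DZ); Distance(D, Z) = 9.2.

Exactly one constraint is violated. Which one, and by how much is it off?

Distance(D, Z) = 9.2 — off by 7.60.

P = (0.00, 0.00) ✓; PE at 40.00° ✓; |PE| = 40.60 ✓; ∠PED = 49.90° ✓; |ED| = 17.20 ✓; ∠(ED, DZ) = 89.97° ✓; |DZ| = 1.600 ✗.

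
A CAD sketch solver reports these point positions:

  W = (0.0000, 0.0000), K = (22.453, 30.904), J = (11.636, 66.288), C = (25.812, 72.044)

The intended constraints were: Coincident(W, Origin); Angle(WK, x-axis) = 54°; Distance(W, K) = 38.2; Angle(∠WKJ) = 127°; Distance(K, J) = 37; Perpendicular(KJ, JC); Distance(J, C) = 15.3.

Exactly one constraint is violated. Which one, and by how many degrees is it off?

Perpendicular(KJ, JC) — off by 5.10°.

W = (0.00, 0.00) ✓; WK at 54.00° ✓; |WK| = 38.20 ✓; ∠WKJ = 127.0° ✓; |KJ| = 37.00 ✓; ∠(KJ, JC) = 84.90° ✗; |JC| = 15.30 ✓.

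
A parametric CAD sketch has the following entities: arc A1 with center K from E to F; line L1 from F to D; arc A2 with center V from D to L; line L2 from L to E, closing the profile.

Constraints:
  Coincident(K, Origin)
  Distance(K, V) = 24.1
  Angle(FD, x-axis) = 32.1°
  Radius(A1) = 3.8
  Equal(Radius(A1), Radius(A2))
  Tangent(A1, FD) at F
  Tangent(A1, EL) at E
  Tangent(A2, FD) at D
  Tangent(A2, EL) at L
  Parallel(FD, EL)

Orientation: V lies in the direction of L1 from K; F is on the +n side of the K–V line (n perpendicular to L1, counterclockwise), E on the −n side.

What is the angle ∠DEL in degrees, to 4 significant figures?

17.50°

The slot axis is L1's direction at 32.1°, so u = (cos 32.1°, sin 32.1°) = (0.8471, 0.5314) and n = (−sin 32.1°, cos 32.1°) = (-0.5314, 0.8471). K is at the origin and V lies 24.1 along u from K, so V = 24.1·u = (20.42, 12.81). Tangency of A1 to both parallel lines with radius 3.8 puts F and E at K ± 3.8·n: F = (-2.019, 3.219), E = (2.019, -3.219). Equal radii place D and L the same way about V: D = V + 3.8·n = (18.40, 16.03), L = V − 3.8·n = (22.43, 9.588). Then cos ∠DEL = ED·EL / (|ED||EL|), giving 17.50°.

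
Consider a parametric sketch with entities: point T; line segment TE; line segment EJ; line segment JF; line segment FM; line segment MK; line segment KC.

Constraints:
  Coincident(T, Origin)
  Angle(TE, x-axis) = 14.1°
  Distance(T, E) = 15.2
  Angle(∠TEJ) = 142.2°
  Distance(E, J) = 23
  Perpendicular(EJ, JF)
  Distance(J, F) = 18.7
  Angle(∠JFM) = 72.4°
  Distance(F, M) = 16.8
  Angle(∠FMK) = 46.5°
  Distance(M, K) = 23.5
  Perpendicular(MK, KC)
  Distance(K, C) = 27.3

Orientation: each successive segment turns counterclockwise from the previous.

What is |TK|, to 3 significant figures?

40.2

∠JFM = 72.4° gives FM at -110° from the x-axis; with |FM| = 16.8, M = (8.33, 17.6). ∠FMK = 46.5° gives MK at 23.0° from the x-axis; with |MK| = 23.5, K = (30.0, 26.8). Then |TK| = |K − T| = 40.2.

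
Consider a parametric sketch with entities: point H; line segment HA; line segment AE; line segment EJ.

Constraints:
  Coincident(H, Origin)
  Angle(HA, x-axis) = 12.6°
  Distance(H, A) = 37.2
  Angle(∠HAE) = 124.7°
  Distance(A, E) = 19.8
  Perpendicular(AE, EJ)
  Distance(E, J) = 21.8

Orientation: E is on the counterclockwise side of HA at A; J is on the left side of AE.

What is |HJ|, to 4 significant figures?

41.91

∠HAE = 124.7°, so AE runs at 12.6° + (180° − 124.7°) = 67.90° from the x-axis; with |AE| = 19.8, E = A + 19.8·(cos 67.90°, sin 67.90°) = (43.75, 26.46). AE is perpendicular to EJ; with |EJ| = 21.8 on the left of AE, J = E + 21.8·(-0.9265, 0.3762) = (23.56, 34.66). Then |HJ| = |J − H| = 41.91.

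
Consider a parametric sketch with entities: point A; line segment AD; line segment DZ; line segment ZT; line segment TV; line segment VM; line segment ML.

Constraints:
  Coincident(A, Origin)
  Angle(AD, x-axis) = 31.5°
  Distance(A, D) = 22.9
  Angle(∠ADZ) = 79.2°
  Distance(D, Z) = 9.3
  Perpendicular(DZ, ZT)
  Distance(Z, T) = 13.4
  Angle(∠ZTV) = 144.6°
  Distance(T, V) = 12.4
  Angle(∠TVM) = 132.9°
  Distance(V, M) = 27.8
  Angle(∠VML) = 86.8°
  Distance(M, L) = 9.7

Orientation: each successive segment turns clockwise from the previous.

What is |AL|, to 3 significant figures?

30.9

A is at the origin; AD runs at 31.5° with length 22.9, so D = (19.5, 12.0). ∠ADZ = 79.2° gives DZ at -69.3° from the x-axis; with |DZ| = 9.3, Z = (22.8, 3.27). The perpendicularity gives ZT at right angles to DZ, so ZT runs at -159°; with |ZT| = 13.4, T = (10.3, -1.47). ∠ZTV = 144.6° gives TV at 165° from the x-axis; with |TV| = 12.4, V = (-1.72, 1.68). ∠TVM = 132.9° gives VM at 118° from the x-axis; with |VM| = 27.8, M = (-14.9, 26.2). ∠VML = 86.8° gives ML at 25.0° from the x-axis; with |ML| = 9.7, L = (-6.06, 30.3). Then |AL| = |L − A| = 30.9.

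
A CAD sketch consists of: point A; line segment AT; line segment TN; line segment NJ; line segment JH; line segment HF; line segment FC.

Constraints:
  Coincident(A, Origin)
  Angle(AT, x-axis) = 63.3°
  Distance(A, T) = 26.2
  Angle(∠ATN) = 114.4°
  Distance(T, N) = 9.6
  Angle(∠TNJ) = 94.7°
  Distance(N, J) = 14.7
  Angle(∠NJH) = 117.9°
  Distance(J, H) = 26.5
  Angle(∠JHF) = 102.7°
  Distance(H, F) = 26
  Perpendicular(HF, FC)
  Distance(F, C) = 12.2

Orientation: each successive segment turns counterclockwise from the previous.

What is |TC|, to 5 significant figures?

21.510

A is at the origin; AT runs at 63.3° with length 26.2, so T = (11.772, 23.406). ∠ATN = 114.4° gives TN at 128.90° from the x-axis; with |TN| = 9.6, N = (5.7437, 30.877). ∠TNJ = 94.7° gives NJ at -145.80° from the x-axis; with |NJ| = 14.7, J = (-6.4144, 22.615). ∠NJH = 117.9° gives JH at -83.700° from the x-axis; with |JH| = 26.5, H = (-3.5064, -3.7251). ∠JHF = 102.7° gives HF at -6.4000° from the x-axis; with |HF| = 26.0, F = (22.332, -6.6233). The perpendicularity gives FC at right angles to HF, so FC runs at 83.600°; with |FC| = 12.2, C = (23.691, 5.5007). Then |TC| = |C − T| = 21.510.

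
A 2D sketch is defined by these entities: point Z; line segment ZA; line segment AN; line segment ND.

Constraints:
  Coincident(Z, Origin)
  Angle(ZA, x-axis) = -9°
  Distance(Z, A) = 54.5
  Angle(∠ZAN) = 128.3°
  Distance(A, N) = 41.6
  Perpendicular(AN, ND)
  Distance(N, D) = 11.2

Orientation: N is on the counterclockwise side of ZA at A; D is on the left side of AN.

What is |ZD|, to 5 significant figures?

81.722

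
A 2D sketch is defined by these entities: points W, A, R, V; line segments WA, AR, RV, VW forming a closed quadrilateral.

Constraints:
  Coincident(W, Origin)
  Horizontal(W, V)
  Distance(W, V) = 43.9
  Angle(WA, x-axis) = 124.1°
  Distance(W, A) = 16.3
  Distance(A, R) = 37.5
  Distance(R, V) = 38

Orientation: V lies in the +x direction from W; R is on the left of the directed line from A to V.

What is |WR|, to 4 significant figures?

39.71

Checks: |AR| = 37.50 ✓; |RV| = 38.00 ✓.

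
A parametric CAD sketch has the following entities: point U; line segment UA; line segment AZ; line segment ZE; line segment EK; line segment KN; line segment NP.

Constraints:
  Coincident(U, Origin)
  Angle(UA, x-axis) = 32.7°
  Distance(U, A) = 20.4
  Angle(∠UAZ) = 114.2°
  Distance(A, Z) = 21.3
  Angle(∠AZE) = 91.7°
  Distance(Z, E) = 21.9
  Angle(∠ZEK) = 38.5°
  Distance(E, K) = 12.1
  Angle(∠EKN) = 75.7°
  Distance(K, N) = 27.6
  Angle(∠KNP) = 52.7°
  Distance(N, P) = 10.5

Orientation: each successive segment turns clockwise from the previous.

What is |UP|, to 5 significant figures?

45.909

∠EKN = 75.7° gives KN at -7.2000° from the x-axis; with |KN| = 27.6, N = (49.487, -10.756). ∠KNP = 52.7° gives NP at -134.50° from the x-axis; with |NP| = 10.5, P = (42.127, -18.245). Then |UP| = |P − U| = 45.909.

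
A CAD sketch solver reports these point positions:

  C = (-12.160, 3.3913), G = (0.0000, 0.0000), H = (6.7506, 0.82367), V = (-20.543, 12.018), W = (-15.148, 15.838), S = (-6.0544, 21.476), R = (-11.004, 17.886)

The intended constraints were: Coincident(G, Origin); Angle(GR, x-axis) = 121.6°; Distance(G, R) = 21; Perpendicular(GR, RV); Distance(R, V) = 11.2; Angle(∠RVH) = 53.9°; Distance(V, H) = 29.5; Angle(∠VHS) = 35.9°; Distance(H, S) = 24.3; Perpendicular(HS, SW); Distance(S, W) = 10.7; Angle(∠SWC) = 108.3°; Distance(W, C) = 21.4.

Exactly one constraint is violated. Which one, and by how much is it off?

Distance(W, C) = 21.4 — off by 8.60.

G = (0.00, 0.00) ✓; GR at 121.6° ✓; |GR| = 21.00 ✓; ∠(GR, RV) = 90.00° ✓; |RV| = 11.20 ✓; ∠RVH = 53.90° ✓; |VH| = 29.50 ✓; ∠VHS = 35.90° ✓; |HS| = 24.30 ✓; ∠(HS, SW) = 90.00° ✓; |SW| = 10.70 ✓; ∠SWC = 108.3° ✓; |WC| = 12.80 ✗.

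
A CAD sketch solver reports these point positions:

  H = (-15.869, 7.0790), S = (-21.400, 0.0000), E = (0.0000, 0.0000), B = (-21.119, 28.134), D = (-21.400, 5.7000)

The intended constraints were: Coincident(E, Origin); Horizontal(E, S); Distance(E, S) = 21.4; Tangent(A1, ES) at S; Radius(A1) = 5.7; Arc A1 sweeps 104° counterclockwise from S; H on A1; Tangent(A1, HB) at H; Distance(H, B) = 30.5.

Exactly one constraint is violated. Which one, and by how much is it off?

Distance(H, B) = 30.5 — off by 8.80.

E = (0.00, 0.00) ✓; E.y = 0.00, S.y = 0.00 ✓; |ES| = 21.40 ✓; ∠(DS, SE) = 90.00° ✓; |DS| = 5.700 ✓; bearing(D→H) − bearing(D→S) = 104.0° ✓; |DH| = 5.700 ✓; ∠(DH, HB) = 90.00° ✓; |HB| = 21.70 ✗.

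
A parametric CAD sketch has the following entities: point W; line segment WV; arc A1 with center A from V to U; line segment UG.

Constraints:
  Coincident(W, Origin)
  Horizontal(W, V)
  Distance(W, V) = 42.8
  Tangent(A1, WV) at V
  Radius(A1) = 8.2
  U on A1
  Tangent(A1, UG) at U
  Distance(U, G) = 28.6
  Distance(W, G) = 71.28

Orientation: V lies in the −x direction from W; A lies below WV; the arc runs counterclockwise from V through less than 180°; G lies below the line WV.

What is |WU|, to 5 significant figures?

49.596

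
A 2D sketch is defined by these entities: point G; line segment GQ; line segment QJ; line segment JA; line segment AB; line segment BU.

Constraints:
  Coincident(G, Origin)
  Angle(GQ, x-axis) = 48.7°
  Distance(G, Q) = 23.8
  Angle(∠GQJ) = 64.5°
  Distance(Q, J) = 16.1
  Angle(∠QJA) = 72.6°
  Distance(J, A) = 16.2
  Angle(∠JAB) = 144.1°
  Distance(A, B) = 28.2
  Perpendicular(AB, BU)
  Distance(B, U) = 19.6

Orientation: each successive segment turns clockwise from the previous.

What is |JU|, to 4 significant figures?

42.54

∠JAB = 144.1° gives AB at 149.9° from the x-axis; with |AB| = 28.2, B = (-18.46, 15.59). AB is perpendicular to BU, so BU runs at 59.90°; with |BU| = 19.6, U = (-8.634, 32.54). Then |JU| = |U − J| = 42.54.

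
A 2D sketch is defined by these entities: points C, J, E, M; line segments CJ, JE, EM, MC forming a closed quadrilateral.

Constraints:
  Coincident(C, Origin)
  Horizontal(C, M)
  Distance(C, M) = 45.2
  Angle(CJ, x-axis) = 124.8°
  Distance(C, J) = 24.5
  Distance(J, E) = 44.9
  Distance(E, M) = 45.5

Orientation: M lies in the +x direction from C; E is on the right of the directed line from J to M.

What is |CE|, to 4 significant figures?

21.24

Checks: |JE| = 44.90 ✓; |EM| = 45.50 ✓.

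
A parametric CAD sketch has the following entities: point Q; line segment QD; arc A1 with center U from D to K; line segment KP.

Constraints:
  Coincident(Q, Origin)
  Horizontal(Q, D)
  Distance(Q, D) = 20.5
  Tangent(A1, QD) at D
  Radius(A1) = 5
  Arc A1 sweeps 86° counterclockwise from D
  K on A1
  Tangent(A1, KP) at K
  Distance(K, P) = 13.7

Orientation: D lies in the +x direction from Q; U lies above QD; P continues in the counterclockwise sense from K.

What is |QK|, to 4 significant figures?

25.91

Q is at the origin; QD is horizontal with |QD| = 20.5 and D on the +x side, so D = (20.50, 0.000). The tangent condition forces UD to be normal to QD, so U = D + (0, 5) = (20.50, 5.000). On A1, D sits at bearing -90° from U; an 86° counterclockwise sweep puts K at bearing -4°, so K = U + 5.0·(cos -4°, sin -4°) = (25.49, 4.651). Then |QK| = |K − Q| = 25.91.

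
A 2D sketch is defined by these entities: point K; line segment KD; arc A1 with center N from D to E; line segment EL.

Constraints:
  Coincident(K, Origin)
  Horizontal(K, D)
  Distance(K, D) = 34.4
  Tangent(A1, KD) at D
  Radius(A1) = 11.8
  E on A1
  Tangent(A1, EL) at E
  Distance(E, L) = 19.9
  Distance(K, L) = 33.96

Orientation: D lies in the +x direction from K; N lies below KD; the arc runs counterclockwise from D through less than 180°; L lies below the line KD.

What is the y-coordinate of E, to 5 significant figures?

-9.1417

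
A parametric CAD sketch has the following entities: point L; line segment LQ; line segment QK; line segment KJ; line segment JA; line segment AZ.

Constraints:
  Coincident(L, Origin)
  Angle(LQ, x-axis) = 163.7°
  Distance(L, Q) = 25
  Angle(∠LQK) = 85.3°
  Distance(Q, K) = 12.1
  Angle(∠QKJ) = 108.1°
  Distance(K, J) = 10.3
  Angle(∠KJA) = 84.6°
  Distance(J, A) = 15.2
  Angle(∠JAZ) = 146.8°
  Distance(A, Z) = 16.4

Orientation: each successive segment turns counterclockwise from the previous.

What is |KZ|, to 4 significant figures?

27.98

L is at the origin; LQ runs at 163.7° with length 25.0, so Q = (-24.00, 7.017). ∠LQK = 85.3° gives QK at -101.6° from the x-axis; with |QK| = 12.1, K = (-26.43, -4.836). ∠QKJ = 108.1° gives KJ at -29.70° from the x-axis; with |KJ| = 10.3, J = (-17.48, -9.939). ∠KJA = 84.6° gives JA at 65.70° from the x-axis; with |JA| = 15.2, A = (-11.23, 3.914). ∠JAZ = 146.8° gives AZ at 98.90° from the x-axis; with |AZ| = 16.4, Z = (-13.76, 20.12). Then |KZ| = |Z − K| = 27.98.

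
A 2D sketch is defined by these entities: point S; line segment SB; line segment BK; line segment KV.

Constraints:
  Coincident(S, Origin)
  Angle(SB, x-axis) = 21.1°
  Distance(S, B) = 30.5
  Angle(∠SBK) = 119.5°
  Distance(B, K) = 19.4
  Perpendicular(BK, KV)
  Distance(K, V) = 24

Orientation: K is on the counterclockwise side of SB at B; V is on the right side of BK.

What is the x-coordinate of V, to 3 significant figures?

55.0

S is at the origin; SB runs at 21.1° with length 30.5, so B = 30.5·(cos 21.1°, sin 21.1°) = (28.5, 11.0). ∠SBK = 119.5°, so BK runs at 21.1° + (180° − 119.5°) = 81.6° from the x-axis; with |BK| = 19.4, K = B + 19.4·(cos 81.6°, sin 81.6°) = (31.3, 30.2). BK ⟂ KV; with |KV| = 24.0 on the right of BK, V = K + 24.0·(0.989, -0.146) = (55.0, 26.7). So V.x = 55.0.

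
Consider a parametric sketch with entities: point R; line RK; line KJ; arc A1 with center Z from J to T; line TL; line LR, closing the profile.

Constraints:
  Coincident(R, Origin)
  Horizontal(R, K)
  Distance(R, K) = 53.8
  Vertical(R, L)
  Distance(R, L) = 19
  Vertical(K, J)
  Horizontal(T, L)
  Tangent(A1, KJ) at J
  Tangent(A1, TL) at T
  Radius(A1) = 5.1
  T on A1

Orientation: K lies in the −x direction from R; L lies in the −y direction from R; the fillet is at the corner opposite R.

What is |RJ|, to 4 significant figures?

55.57

R is at the origin; R and K share the same y with |RK| = 53.8 and K on the −x side, so K = (-53.80, 0.000). R and L share the same x with |RL| = 19.0 and L on the −y side, so L = (0.000, -19.00). The virtual corner opposite R is at (-53.80, -19.00). Tangency of A1 to KJ means the radius ZJ is perpendicular to KJ and tangency of A1 to TL means the radius ZT is perpendicular to TL, with radius 5.1, so the center Z sits 5.1 in from both sides at Z = (-48.70, -13.90). That places the tangent points at J = (-53.80, -13.90) on KJ and T = (-48.70, -19.00) on TL. Then |RJ| = |J − R| = 55.57.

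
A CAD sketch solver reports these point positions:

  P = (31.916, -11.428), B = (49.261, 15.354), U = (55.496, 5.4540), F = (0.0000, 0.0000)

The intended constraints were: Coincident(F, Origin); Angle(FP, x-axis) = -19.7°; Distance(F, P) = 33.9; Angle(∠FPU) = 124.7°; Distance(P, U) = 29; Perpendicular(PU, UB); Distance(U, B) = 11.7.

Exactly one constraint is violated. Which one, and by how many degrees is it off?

Perpendicular(PU, UB) — off by 3.40°.

F = (0.00, 0.00) ✓; FP at -19.70° ✓; |FP| = 33.90 ✓; ∠FPU = 124.7° ✓; |PU| = 29.00 ✓; ∠(PU, UB) = 86.60° ✗; |UB| = 11.70 ✓.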